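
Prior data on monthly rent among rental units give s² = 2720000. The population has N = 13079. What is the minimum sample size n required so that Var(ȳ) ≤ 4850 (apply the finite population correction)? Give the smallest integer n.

Without fpc, n₀ = s²/D = 2720000/4850 = 560.8247.
With fpc, (1 − n/N)·s²/n ≤ D requires n ≥ n₀/(1 + n₀/N) = 560.8247/(1 + 560.8247/13079) = 537.7654.
Rounding up, n = 538.

538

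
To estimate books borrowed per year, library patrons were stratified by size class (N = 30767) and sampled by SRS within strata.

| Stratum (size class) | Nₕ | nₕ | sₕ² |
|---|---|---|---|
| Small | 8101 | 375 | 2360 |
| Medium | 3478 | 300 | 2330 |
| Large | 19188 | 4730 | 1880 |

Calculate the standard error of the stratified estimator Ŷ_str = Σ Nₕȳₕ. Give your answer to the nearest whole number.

24290

Var(Ŷ_str) = Σₕ Nₕ²(1 − fₕ)sₕ²/nₕ.
Small: 8101²·(1 − 375/8101)·2360/375 = 3.938892 × 10^8.
Medium: 3478²·(1 − 300/3478)·2330/300 = 8.5845619 × 10^7.
Large: 19188²·(1 − 4730/19188)·1880/4730 = 1.1026423 × 10^8.
Sum = 5.8999905 × 10^8.
SE = √(5.8999905 × 10^8) = 24290.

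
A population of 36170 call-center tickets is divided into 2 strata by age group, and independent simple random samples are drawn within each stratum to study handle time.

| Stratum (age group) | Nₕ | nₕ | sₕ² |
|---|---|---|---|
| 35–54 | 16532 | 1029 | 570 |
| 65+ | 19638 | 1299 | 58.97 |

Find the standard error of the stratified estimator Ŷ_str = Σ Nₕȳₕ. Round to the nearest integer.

12583

Var(Ŷ_str) = Σₕ Nₕ²(1 − fₕ)sₕ²/nₕ.
35–54: 16532²·(1 − 1029/16532)·570/1029 = 1.4197132 × 10^8.
65+: 19638²·(1 − 1299/19638)·58.97/1299 = 1.6349139 × 10^7.
Sum = 1.5832046 × 10^8.
SE = √(1.5832046 × 10^8) = 12583.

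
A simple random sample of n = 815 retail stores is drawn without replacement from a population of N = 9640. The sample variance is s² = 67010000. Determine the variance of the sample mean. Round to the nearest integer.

75270

Under SRS without replacement, Var(ȳ) = (1 − f)·s²/n with f = n/N = 815/9640 = 0.08454357.
Var(ȳ) = (1 − 0.08454357)·67010000/815 = 0.91545643·82220.859 = 75269.614.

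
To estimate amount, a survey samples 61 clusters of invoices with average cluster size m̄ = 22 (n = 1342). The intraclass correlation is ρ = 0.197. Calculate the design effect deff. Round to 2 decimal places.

5.14

deff = 1 + (22 − 1)·0.197 = 1 + 4.137 = 5.137.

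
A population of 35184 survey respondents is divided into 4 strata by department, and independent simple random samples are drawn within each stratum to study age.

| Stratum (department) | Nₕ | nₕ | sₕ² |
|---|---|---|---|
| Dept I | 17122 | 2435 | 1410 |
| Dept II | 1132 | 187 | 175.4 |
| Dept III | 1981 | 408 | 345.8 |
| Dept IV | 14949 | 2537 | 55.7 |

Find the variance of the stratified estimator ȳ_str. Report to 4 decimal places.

0.1239

Var(ȳ_str) = Σₕ Wₕ²(1 − fₕ)sₕ²/nₕ with Wₕ = Nₕ/N, N = 35184.
Dept I: Wₕ = 0.48664166; term = 0.48664166²·(1 − 0.14221469)·1410/2435 = 0.11762979.
Dept II: Wₕ = 0.03217372; term = 0.03217372²·(1 − 0.16519435)·175.4/187 = 8.105425 × 10^-4.
Dept III: Wₕ = 0.05630400; term = 0.05630400²·(1 − 0.20595659)·345.8/408 = 0.0021334752.
Dept IV: Wₕ = 0.42488063; term = 0.42488063²·(1 − 0.16971035)·55.7/2537 = 0.0032907752.
Sum = 0.12386458.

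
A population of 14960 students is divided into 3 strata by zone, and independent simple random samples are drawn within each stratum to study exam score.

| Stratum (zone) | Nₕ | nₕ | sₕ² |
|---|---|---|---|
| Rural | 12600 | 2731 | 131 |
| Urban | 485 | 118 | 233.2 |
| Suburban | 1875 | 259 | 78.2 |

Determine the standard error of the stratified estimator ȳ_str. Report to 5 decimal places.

Var(ȳ_str) = Σₕ Wₕ²(1 − fₕ)sₕ²/nₕ with Wₕ = Nₕ/N, N = 14960.
Rural: Wₕ = 0.84224599; term = 0.84224599²·(1 − 0.21674603)·131/2731 = 0.026652018.
Urban: Wₕ = 0.03241979; term = 0.03241979²·(1 − 0.24329897)·233.2/118 = 0.0015717778.
Suburban: Wₕ = 0.12533422; term = 0.12533422²·(1 − 0.13813333)·78.2/259 = 0.0040877698.
Sum = 0.032311566.
SE = √(0.032311566) = 0.17975.

0.17975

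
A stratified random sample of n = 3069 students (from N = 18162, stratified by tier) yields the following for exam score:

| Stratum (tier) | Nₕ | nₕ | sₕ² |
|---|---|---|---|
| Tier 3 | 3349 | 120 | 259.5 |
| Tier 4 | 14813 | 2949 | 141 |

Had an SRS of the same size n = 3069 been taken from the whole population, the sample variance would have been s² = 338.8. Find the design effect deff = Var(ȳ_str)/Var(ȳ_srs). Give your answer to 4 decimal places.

1.0504

Var(ȳ_str) = Σ Wₕ²(1−fₕ)sₕ²/nₕ with Wₕ = Nₕ/18162:
  Tier 3: (3349/18162)²·(1−120/3349)·259.5/120 = 0.070894406
  Tier 4: (14813/18162)²·(1−2949/14813)·141/2949 = 0.025473649
  → Var(ȳ_str) = 0.096368055.
Var(ȳ_srs) = (1 − 3069/18162)·338.8/3069 = 0.091739932.
deff = 0.096368055 / 0.091739932 = 1.0504.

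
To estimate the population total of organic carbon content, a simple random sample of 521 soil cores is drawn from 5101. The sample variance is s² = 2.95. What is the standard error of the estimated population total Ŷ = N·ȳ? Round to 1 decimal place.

Var(Ŷ) = N²·Var(ȳ) = N²·(1 − n/N)·s²/n.
f = 521/5101 = 0.10213684; Var(ȳ) = 0.89786316·2.95/521 = 0.0050838701.
Var(Ŷ) = 5101² · 0.0050838701 = 132283.32.
SE(Ŷ) = √(132283.32) = 363.7.

363.7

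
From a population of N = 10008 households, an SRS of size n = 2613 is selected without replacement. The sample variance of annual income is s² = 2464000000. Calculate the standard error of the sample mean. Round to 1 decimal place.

834.7

Under SRS without replacement, Var(ȳ) = (1 − f)·s²/n with f = n/N = 2613/10008 = 0.26109113.
Var(ȳ) = (1 − 0.26109113)·2464000000/2613 = 0.73890887·942977.42 = 696774.38.
SE(ȳ) = √(696774.38) = 834.7.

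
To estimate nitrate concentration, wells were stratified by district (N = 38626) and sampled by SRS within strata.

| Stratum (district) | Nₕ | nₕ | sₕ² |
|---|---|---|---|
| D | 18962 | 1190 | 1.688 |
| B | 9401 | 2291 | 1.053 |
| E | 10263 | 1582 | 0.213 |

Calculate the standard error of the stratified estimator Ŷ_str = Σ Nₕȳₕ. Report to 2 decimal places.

721.62

Var(Ŷ_str) = Σₕ Nₕ²(1 − fₕ)sₕ²/nₕ.
D: 18962²·(1 − 1190/18962)·1.688/1190 = 478019.85.
B: 9401²·(1 − 2291/9401)·1.053/2291 = 30721.82.
E: 10263²·(1 − 1582/10263)·0.213/1582 = 11995.468.
Sum = 520737.14.
SE = √(520737.14) = 721.62.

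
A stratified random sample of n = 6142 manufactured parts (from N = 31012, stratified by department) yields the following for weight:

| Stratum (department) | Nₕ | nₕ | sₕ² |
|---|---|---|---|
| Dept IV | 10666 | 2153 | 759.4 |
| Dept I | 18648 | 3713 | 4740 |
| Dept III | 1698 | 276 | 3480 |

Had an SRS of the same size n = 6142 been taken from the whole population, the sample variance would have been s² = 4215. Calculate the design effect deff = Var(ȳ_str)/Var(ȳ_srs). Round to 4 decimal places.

0.7898

Var(ȳ_str) = Σ Wₕ²(1−fₕ)sₕ²/nₕ with Wₕ = Nₕ/31012:
  Dept IV: (10666/31012)²·(1−2153/10666)·759.4/2153 = 0.033300536
  Dept I: (18648/31012)²·(1−3713/18648)·4740/3713 = 0.36968457
  Dept III: (1698/31012)²·(1−276/1698)·3480/276 = 0.031655406
  → Var(ȳ_str) = 0.43464051.
Var(ȳ_srs) = (1 − 6142/31012)·4215/6142 = 0.55034342.
deff = 0.43464051 / 0.55034342 = 0.7898.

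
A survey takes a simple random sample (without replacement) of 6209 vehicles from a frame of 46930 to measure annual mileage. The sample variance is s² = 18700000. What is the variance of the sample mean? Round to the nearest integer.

2613

Under SRS without replacement, Var(ȳ) = (1 − f)·s²/n with f = n/N = 6209/46930 = 0.13230343.
Var(ȳ) = (1 − 0.13230343)·18700000/6209 = 0.86769657·3011.7571 = 2613.2913.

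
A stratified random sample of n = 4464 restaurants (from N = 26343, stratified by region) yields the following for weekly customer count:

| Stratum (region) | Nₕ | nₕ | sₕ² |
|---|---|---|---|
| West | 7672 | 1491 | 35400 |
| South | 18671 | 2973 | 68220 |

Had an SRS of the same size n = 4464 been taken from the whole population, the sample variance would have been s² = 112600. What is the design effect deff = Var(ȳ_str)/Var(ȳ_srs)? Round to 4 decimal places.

0.5401

Var(ȳ_str) = Σ Wₕ²(1−fₕ)sₕ²/nₕ with Wₕ = Nₕ/26343:
  West: (7672/26343)²·(1−1491/7672)·35400/1491 = 1.622417
  South: (18671/26343)²·(1−2973/18671)·68220/2973 = 9.6916617
  → Var(ȳ_str) = 11.314079.
Var(ȳ_srs) = (1 − 4464/26343)·112600/4464 = 20.949634.
deff = 11.314079 / 20.949634 = 0.5401.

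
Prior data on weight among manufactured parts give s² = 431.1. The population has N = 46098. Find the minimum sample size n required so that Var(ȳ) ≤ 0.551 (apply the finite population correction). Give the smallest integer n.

770

Without fpc, n₀ = s²/D = 431.1/0.551 = 782.3956.
With fpc, (1 − n/N)·s²/n ≤ D requires n ≥ n₀/(1 + n₀/N) = 782.3956/(1 + 782.3956/46098) = 769.3381.
Rounding up, n = 770.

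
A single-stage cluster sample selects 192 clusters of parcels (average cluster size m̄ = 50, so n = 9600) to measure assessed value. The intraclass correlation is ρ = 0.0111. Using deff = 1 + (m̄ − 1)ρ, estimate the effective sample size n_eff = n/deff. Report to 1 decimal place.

6218.0

deff = 1 + (50 − 1)·0.0111 = 1 + 0.5439 = 1.5439.
n_eff = 9600 / 1.5439 = 6218.0.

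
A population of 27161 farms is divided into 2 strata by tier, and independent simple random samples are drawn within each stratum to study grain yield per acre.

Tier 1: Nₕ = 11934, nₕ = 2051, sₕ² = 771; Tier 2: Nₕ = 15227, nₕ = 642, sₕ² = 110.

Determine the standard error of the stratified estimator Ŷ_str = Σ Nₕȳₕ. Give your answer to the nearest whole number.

9077

Var(Ŷ_str) = Σₕ Nₕ²(1 − fₕ)sₕ²/nₕ.
Tier 1: 11934²·(1 − 2051/11934)·771/2051 = 4.4336719 × 10^7.
Tier 2: 15227²·(1 − 642/15227)·110/642 = 3.8052083 × 10^7.
Sum = 8.2388802 × 10^7.
SE = √(8.2388802 × 10^7) = 9077.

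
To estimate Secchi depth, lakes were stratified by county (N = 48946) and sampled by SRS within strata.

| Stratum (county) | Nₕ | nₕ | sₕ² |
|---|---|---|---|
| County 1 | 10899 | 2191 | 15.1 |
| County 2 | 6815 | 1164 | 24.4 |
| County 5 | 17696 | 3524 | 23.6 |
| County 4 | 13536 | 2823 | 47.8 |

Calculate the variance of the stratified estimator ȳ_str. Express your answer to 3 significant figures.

Var(ȳ_str) = Σₕ Wₕ²(1 − fₕ)sₕ²/nₕ with Wₕ = Nₕ/N, N = 48946.
County 1: Wₕ = 0.22267397; term = 0.22267397²·(1 − 0.20102762)·15.1/2191 = 2.7302677 × 10^-4.
County 2: Wₕ = 0.13923508; term = 0.13923508²·(1 − 0.17079971)·24.4/1164 = 3.3697183 × 10^-4.
County 5: Wₕ = 0.36154129; term = 0.36154129²·(1 − 0.19914105)·23.6/3524 = 7.0104831 × 10^-4.
County 4: Wₕ = 0.27654967; term = 0.27654967²·(1 − 0.20855496)·47.8/2823 = 0.0010249061.
Sum = 0.002335953.

0.00234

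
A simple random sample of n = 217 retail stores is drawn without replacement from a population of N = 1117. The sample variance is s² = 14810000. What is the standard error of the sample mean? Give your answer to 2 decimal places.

Under SRS without replacement, Var(ȳ) = (1 − f)·s²/n with f = n/N = 217/1117 = 0.19427037.
Var(ȳ) = (1 − 0.19427037)·14810000/217 = 0.80572963·68248.848 = 54990.119.
SE(ȳ) = √(54990.119) = 234.50.

234.50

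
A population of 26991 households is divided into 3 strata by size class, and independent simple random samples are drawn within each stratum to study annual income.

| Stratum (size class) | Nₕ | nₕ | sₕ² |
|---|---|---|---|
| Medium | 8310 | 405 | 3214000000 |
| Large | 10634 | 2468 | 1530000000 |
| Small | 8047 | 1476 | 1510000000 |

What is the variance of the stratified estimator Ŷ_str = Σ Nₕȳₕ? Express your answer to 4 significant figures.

Var(Ŷ_str) = Σₕ Nₕ²(1 − fₕ)sₕ²/nₕ.
Medium: 8310²·(1 − 405/8310)·3214000000/405 = 5.2130723 × 10^14.
Large: 10634²·(1 − 2468/10634)·1530000000/2468 = 5.3833462 × 10^13.
Small: 8047²·(1 − 1476/8047)·1510000000/1476 = 5.4094867 × 10^13.
Sum = 6.2923556 × 10^14.

6.292 × 10^14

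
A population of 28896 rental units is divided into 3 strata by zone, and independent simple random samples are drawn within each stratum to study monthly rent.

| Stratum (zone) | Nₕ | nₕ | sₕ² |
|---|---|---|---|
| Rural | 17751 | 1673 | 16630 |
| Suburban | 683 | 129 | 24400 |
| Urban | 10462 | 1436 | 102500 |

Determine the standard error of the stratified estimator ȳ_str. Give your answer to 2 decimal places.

Var(ȳ_str) = Σₕ Wₕ²(1 − fₕ)sₕ²/nₕ with Wₕ = Nₕ/N, N = 28896.
Rural: Wₕ = 0.61430648; term = 0.61430648²·(1 − 0.09424821)·16630/1673 = 3.397627.
Suburban: Wₕ = 0.02363649; term = 0.02363649²·(1 − 0.18887262)·24400/129 = 0.085714664.
Urban: Wₕ = 0.36205703; term = 0.36205703²·(1 − 0.13725865)·102500/1436 = 8.0724249.
Sum = 11.555767.
SE = √(11.555767) = 3.40.

3.40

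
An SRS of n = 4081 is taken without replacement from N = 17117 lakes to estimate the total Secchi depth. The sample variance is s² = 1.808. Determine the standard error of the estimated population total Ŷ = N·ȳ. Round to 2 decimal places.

Var(Ŷ) = N²·Var(ȳ) = N²·(1 − n/N)·s²/n.
f = 4081/17117 = 0.23841795; Var(ȳ) = 0.76158205·1.808/4081 = 3.3740268 × 10^-4.
Var(Ŷ) = 17117² · (3.3740268 × 10^-4) = 98856.181.
SE(Ŷ) = √(98856.181) = 314.41.

314.41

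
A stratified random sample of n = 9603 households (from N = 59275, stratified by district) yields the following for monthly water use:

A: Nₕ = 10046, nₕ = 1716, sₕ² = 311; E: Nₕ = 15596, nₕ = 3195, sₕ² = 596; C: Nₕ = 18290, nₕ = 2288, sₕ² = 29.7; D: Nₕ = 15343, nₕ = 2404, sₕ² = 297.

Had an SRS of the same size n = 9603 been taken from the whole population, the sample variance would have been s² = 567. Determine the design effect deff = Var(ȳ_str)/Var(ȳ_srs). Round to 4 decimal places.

0.4577

Var(ȳ_str) = Σ Wₕ²(1−fₕ)sₕ²/nₕ with Wₕ = Nₕ/59275:
  A: (10046/59275)²·(1−1716/10046)·311/1716 = 0.0043165637
  E: (15596/59275)²·(1−3195/15596)·596/3195 = 0.010268386
  C: (18290/59275)²·(1−2288/18290)·29.7/2288 = 0.0010812977
  D: (15343/59275)²·(1−2404/15343)·297/2404 = 0.0069805535
  → Var(ȳ_str) = 0.022646801.
Var(ȳ_srs) = (1 − 9603/59275)·567/9603 = 0.049478465.
deff = 0.022646801 / 0.049478465 = 0.4577.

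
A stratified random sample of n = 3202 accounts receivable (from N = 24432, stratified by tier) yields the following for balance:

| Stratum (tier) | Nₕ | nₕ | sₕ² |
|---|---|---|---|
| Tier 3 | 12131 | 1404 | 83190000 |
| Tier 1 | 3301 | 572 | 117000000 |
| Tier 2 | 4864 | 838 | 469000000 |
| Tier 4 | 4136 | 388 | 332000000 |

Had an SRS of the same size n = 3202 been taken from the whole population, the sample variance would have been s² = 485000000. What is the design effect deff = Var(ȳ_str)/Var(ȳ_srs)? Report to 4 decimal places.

0.4299

Var(ȳ_str) = Σ Wₕ²(1−fₕ)sₕ²/nₕ with Wₕ = Nₕ/24432:
  Tier 3: (12131/24432)²·(1−1404/12131)·83190000/1404 = 12916.976
  Tier 1: (3301/24432)²·(1−572/3301)·117000000/572 = 3086.8879
  Tier 2: (4864/24432)²·(1−838/4864)·469000000/838 = 18360.23
  Tier 4: (4136/24432)²·(1−388/4136)·332000000/388 = 22221.247
  → Var(ȳ_str) = 56585.341.
Var(ȳ_srs) = (1 − 3202/24432)·485000000/3202 = 131616.82.
deff = 56585.341 / 131616.82 = 0.4299.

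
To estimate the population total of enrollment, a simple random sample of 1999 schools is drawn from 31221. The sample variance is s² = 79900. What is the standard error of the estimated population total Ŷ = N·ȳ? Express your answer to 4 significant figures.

Var(Ŷ) = N²·Var(ȳ) = N²·(1 − n/N)·s²/n.
f = 1999/31221 = 0.06402742; Var(ȳ) = 0.93597258·79900/1999 = 37.41081.
Var(Ŷ) = 31221² · 37.41081 = 3.6466219 × 10^10.
SE(Ŷ) = √(3.6466219 × 10^10) = 191000.

191000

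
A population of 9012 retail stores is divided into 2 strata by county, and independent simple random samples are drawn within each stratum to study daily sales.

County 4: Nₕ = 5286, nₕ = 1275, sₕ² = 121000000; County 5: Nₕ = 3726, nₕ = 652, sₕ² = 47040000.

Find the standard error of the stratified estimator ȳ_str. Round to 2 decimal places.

Var(ȳ_str) = Σₕ Wₕ²(1 − fₕ)sₕ²/nₕ with Wₕ = Nₕ/N, N = 9012.
County 4: Wₕ = 0.58655126; term = 0.58655126²·(1 − 0.24120318)·121000000/1275 = 24774.942.
County 5: Wₕ = 0.41344874; term = 0.41344874²·(1 − 0.17498658)·47040000/652 = 10174.757.
Sum = 34949.699.
SE = √(34949.699) = 186.95.

186.95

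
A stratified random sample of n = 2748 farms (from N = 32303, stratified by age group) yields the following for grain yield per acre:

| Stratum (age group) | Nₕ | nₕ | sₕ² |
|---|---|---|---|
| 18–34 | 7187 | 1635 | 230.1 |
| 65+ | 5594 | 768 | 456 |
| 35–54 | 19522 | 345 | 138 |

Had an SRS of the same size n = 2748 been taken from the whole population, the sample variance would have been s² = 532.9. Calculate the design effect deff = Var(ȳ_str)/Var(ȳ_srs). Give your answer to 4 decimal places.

0.9257

Var(ȳ_str) = Σ Wₕ²(1−fₕ)sₕ²/nₕ with Wₕ = Nₕ/32303:
  18–34: (7187/32303)²·(1−1635/7187)·230.1/1635 = 0.0053815856
  65+: (5594/32303)²·(1−768/5594)·456/768 = 0.01536129
  35–54: (19522/32303)²·(1−345/19522)·138/345 = 0.14350904
  → Var(ȳ_str) = 0.16425192.
Var(ȳ_srs) = (1 − 2748/32303)·532.9/2748 = 0.17742593.
deff = 0.16425192 / 0.17742593 = 0.9257.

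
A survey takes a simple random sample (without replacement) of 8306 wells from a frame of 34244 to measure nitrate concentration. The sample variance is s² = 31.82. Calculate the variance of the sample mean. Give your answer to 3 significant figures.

Under SRS without replacement, Var(ȳ) = (1 − f)·s²/n with f = n/N = 8306/34244 = 0.24255344.
Var(ȳ) = (1 − 0.24255344)·31.82/8306 = 0.75744656·0.0038309656 = 0.0029017517.

0.00290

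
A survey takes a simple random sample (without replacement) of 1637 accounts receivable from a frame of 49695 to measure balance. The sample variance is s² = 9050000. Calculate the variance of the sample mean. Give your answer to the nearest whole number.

5346

Under SRS without replacement, Var(ȳ) = (1 − f)·s²/n with f = n/N = 1637/49695 = 0.03294094.
Var(ȳ) = (1 − 0.03294094)·9050000/1637 = 0.96705906·5528.4056 = 5346.2947.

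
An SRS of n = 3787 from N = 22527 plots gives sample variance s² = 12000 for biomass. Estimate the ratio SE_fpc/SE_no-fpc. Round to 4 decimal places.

f = n/N = 3787/22527 = 0.16810938.
SE_no-fpc = √(s²/n) = 1.7800941; SE_fpc = √((1−f)s²/n) = 1.6235889.
Ratio = √(1−f) = 0.91208038.

0.9121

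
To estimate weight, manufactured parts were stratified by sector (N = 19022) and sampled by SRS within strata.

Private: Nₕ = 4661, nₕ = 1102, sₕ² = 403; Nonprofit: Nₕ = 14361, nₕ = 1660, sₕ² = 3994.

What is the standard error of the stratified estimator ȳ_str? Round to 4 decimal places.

Var(ȳ_str) = Σₕ Wₕ²(1 − fₕ)sₕ²/nₕ with Wₕ = Nₕ/N, N = 19022.
Private: Wₕ = 0.24503207; term = 0.24503207²·(1 − 0.23642995)·403/1102 = 0.016765565.
Nonprofit: Wₕ = 0.75496793; term = 0.75496793²·(1 − 0.11559084)·3994/1660 = 1.2128587.
Sum = 1.2296243.
SE = √(1.2296243) = 1.1089.

1.1089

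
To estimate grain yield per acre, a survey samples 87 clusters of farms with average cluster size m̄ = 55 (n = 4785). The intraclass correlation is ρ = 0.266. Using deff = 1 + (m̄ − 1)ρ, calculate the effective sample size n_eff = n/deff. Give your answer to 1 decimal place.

deff = 1 + (55 − 1)·0.266 = 1 + 14.364 = 15.364.
n_eff = 4785 / 15.364 = 311.4.

311.4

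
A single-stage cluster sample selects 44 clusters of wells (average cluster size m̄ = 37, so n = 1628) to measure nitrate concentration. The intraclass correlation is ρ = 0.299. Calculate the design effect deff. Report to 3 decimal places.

deff = 1 + (37 − 1)·0.299 = 1 + 10.764 = 11.764.

11.764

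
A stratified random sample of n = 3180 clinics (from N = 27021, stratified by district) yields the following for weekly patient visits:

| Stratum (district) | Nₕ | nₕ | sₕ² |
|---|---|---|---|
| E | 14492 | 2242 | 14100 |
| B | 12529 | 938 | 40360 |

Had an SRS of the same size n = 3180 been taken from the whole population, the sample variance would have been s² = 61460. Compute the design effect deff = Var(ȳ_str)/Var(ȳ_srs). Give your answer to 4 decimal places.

Var(ȳ_str) = Σ Wₕ²(1−fₕ)sₕ²/nₕ with Wₕ = Nₕ/27021:
  E: (14492/27021)²·(1−2242/14492)·14100/2242 = 1.5291324
  B: (12529/27021)²·(1−938/12529)·40360/938 = 8.5582072
  → Var(ȳ_str) = 10.08734.
Var(ȳ_srs) = (1 − 3180/27021)·61460/3180 = 17.052517.
deff = 10.08734 / 17.052517 = 0.5915.

0.5915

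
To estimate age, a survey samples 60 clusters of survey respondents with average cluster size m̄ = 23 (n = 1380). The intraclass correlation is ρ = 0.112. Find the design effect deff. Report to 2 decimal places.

deff = 1 + (23 − 1)·0.112 = 1 + 2.464 = 3.464.

3.46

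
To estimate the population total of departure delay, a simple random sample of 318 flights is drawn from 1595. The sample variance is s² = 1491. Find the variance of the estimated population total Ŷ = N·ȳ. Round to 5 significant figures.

9.5500 × 10^6

Var(Ŷ) = N²·Var(ȳ) = N²·(1 − n/N)·s²/n.
f = 318/1595 = 0.19937304; Var(ȳ) = 0.80062696·1491/318 = 3.753883.
Var(Ŷ) = 1595² · 3.753883 = 9.5499722 × 10^6.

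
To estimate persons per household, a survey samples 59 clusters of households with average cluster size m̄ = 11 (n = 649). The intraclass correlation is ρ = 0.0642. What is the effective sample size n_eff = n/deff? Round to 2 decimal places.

deff = 1 + (11 − 1)·0.0642 = 1 + 0.642 = 1.642.
n_eff = 649 / 1.642 = 395.25.

395.25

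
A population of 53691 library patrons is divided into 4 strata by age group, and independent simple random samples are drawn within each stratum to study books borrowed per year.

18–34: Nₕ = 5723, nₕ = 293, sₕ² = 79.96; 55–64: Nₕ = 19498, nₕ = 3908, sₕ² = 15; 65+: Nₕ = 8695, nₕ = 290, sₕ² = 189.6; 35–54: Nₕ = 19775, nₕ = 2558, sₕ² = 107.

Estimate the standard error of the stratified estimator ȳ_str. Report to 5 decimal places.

Var(ȳ_str) = Σₕ Wₕ²(1 − fₕ)sₕ²/nₕ with Wₕ = Nₕ/N, N = 53691.
18–34: Wₕ = 0.10659142; term = 0.10659142²·(1 − 0.05119692)·79.96/293 = 0.0029418854.
55–64: Wₕ = 0.36315211; term = 0.36315211²·(1 − 0.20043081)·15/3908 = 4.047342 × 10^-4.
65+: Wₕ = 0.16194520; term = 0.16194520²·(1 − 0.03335250)·189.6/290 = 0.016574661.
35–54: Wₕ = 0.36831126; term = 0.36831126²·(1 − 0.12935525)·107/2558 = 0.0049403103.
Sum = 0.024861591.
SE = √(0.024861591) = 0.15768.

0.15768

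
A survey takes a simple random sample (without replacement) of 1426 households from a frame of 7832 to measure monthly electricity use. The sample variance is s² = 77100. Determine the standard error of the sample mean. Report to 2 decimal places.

6.65

Under SRS without replacement, Var(ȳ) = (1 − f)·s²/n with f = n/N = 1426/7832 = 0.18207354.
Var(ȳ) = (1 − 0.18207354)·77100/1426 = 0.81792646·54.067321 = 44.223092.
SE(ȳ) = √(44.223092) = 6.65.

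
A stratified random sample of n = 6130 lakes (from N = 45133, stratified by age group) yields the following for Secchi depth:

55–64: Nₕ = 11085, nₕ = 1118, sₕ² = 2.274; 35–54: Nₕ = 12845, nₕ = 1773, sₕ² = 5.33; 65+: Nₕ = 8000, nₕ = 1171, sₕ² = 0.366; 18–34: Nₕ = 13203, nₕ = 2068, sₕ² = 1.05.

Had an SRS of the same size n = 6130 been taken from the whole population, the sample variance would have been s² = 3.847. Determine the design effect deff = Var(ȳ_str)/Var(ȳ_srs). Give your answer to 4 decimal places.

Var(ȳ_str) = Σ Wₕ²(1−fₕ)sₕ²/nₕ with Wₕ = Nₕ/45133:
  55–64: (11085/45133)²·(1−1118/11085)·2.274/1118 = 1.1032156 × 10^-4
  35–54: (12845/45133)²·(1−1773/12845)·5.33/1773 = 2.0988928 × 10^-4
  65+: (8000/45133)²·(1−1171/8000)·0.366/1171 = 8.38268 × 10^-6
  18–34: (13203/45133)²·(1−2068/13203)·1.05/2068 = 3.6644872 × 10^-5
  → Var(ȳ_str) = 3.6523839 × 10^-4.
Var(ȳ_srs) = (1 − 6130/45133)·3.847/6130 = 5.4233236 × 10^-4.
deff = (3.6523839 × 10^-4) / (5.4233236 × 10^-4) = 0.6735.

0.6735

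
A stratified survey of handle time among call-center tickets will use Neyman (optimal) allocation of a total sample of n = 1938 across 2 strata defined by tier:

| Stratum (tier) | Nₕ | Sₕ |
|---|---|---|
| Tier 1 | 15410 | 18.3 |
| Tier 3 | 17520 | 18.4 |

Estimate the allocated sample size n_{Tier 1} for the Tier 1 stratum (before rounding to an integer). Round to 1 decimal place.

904.3

Neyman allocation: nₕ = n·NₕSₕ / Σⱼ NⱼSⱼ.
Σ NⱼSⱼ = 15410·18.3 + 17520·18.4 = 604371.
n_{Tier 1} = 1938·15410·18.3 / 604371 = 904.3.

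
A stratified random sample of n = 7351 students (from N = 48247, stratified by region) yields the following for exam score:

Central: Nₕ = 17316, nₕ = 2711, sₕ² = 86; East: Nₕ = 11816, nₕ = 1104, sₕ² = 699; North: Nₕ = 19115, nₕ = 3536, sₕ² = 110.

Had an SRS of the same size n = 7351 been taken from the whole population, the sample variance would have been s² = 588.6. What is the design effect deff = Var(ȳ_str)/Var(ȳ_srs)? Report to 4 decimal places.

Var(ȳ_str) = Σ Wₕ²(1−fₕ)sₕ²/nₕ with Wₕ = Nₕ/48247:
  Central: (17316/48247)²·(1−2711/17316)·86/2711 = 0.0034464933
  East: (11816/48247)²·(1−1104/11816)·699/1104 = 0.03442774
  North: (19115/48247)²·(1−3536/19115)·110/3536 = 0.0039797307
  → Var(ȳ_str) = 0.041853964.
Var(ȳ_srs) = (1 − 7351/48247)·588.6/7351 = 0.067871016.
deff = 0.041853964 / 0.067871016 = 0.6167.

0.6167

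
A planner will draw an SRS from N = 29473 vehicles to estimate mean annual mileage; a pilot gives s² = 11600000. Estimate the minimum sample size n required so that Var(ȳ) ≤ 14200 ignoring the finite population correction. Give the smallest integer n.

817

Without fpc, n₀ = s²/D = 11600000/14200 = 816.9014.
Rounding up, n = 817.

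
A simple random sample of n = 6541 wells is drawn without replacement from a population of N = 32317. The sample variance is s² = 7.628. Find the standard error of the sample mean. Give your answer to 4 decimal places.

0.0305

Under SRS without replacement, Var(ȳ) = (1 − f)·s²/n with f = n/N = 6541/32317 = 0.20240121.
Var(ȳ) = (1 − 0.20240121)·7.628/6541 = 0.79759879·0.0011661825 = 9.3014578 × 10^-4.
SE(ȳ) = √(9.3014578 × 10^-4) = 0.0305.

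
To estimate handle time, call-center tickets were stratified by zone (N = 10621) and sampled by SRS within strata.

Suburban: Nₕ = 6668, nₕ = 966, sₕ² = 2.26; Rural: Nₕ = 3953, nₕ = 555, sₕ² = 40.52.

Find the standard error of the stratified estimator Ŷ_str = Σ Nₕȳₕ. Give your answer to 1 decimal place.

1034.2

Var(Ŷ_str) = Σₕ Nₕ²(1 − fₕ)sₕ²/nₕ.
Suburban: 6668²·(1 − 966/6668)·2.26/966 = 88951.672.
Rural: 3953²·(1 − 555/3953)·40.52/555 = 980678.47.
Sum = 1.0696301 × 10^6.
SE = √(1.0696301 × 10^6) = 1034.2.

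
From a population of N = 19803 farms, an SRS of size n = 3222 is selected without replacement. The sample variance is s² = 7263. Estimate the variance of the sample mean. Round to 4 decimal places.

Under SRS without replacement, Var(ȳ) = (1 − f)·s²/n with f = n/N = 3222/19803 = 0.16270262.
Var(ȳ) = (1 − 0.16270262)·7263/3222 = 0.83729738·2.2541899 = 1.8874273.

1.8874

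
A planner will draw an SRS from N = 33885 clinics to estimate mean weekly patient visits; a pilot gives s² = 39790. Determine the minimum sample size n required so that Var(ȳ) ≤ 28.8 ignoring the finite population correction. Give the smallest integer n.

Without fpc, n₀ = s²/D = 39790/28.8 = 1381.5972.
Rounding up, n = 1382.

1382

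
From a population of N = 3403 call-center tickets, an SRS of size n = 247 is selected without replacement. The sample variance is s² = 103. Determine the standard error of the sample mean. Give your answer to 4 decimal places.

0.6219

Under SRS without replacement, Var(ȳ) = (1 − f)·s²/n with f = n/N = 247/3403 = 0.07258301.
Var(ȳ) = (1 − 0.07258301)·103/247 = 0.92741699·0.41700405 = 0.38673664.
SE(ȳ) = √(0.38673664) = 0.6219.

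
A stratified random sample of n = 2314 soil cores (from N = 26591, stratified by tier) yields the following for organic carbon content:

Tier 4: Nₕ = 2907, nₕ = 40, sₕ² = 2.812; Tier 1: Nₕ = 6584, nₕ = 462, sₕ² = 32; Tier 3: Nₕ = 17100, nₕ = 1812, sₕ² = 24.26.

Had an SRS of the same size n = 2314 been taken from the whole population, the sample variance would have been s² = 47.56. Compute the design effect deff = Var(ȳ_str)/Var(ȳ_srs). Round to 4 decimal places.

Var(ȳ_str) = Σ Wₕ²(1−fₕ)sₕ²/nₕ with Wₕ = Nₕ/26591:
  Tier 4: (2907/26591)²·(1−40/2907)·2.812/40 = 8.2862629 × 10^-4
  Tier 1: (6584/26591)²·(1−462/6584)·32/462 = 0.0039484061
  Tier 3: (17100/26591)²·(1−1812/17100)·24.26/1812 = 0.0049500553
  → Var(ȳ_str) = 0.0097270877.
Var(ȳ_srs) = (1 − 2314/26591)·47.56/2314 = 0.01876458.
deff = 0.0097270877 / 0.01876458 = 0.5184.

0.5184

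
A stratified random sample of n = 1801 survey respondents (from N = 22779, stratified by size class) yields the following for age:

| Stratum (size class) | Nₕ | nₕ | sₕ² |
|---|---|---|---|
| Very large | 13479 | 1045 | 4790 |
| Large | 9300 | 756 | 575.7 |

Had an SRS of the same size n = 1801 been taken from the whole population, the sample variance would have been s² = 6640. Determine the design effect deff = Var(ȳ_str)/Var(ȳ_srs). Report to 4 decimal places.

Var(ȳ_str) = Σ Wₕ²(1−fₕ)sₕ²/nₕ with Wₕ = Nₕ/22779:
  Very large: (13479/22779)²·(1−1045/13479)·4790/1045 = 1.4805342
  Large: (9300/22779)²·(1−756/9300)·575.7/756 = 0.11661363
  → Var(ȳ_str) = 1.5971478.
Var(ȳ_srs) = (1 − 1801/22779)·6640/1801 = 3.3953441.
deff = 1.5971478 / 3.3953441 = 0.4704.

0.4704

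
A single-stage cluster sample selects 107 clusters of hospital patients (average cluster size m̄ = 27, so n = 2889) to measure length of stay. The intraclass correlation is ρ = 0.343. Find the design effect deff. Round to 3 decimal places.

9.918

deff = 1 + (27 − 1)·0.343 = 1 + 8.918 = 9.918.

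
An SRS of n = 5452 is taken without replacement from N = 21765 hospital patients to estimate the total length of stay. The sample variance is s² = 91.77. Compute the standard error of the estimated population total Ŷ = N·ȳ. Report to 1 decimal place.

2444.7

Var(Ŷ) = N²·Var(ȳ) = N²·(1 − n/N)·s²/n.
f = 5452/21765 = 0.25049391; Var(ȳ) = 0.74950609·91.77/5452 = 0.012615953.
Var(Ŷ) = 21765² · 0.012615953 = 5.976369 × 10^6.
SE(Ŷ) = √(5.976369 × 10^6) = 2444.7.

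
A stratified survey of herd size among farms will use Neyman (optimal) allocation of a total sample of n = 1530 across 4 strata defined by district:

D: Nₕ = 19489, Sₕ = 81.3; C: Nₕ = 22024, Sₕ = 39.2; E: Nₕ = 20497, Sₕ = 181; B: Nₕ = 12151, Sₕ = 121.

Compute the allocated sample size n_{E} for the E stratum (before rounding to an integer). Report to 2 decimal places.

Neyman allocation: nₕ = n·NₕSₕ / Σⱼ NⱼSⱼ.
Σ NⱼSⱼ = 19489·81.3 + 22024·39.2 + 20497·181 + 12151·121 = 7.6280245 × 10^6.
n_{E} = 1530·20497·181 / (7.6280245 × 10^6) = 744.13.

744.13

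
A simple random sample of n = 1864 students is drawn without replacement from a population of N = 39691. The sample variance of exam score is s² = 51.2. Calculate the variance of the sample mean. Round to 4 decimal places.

Under SRS without replacement, Var(ȳ) = (1 − f)·s²/n with f = n/N = 1864/39691 = 0.04696279.
Var(ȳ) = (1 − 0.04696279)·51.2/1864 = 0.95303721·0.027467811 = 0.026177846.

0.0262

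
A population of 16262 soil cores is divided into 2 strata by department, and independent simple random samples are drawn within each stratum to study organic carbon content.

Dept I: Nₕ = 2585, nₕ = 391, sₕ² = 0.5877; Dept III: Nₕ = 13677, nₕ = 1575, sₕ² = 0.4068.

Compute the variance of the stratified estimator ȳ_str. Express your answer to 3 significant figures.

1.94 × 10^-4

Var(ȳ_str) = Σₕ Wₕ²(1 − fₕ)sₕ²/nₕ with Wₕ = Nₕ/N, N = 16262.
Dept I: Wₕ = 0.15895954; term = 0.15895954²·(1 − 0.15125725)·0.5877/391 = 3.2235038 × 10^-5.
Dept III: Wₕ = 0.84104046; term = 0.84104046²·(1 − 0.11515683)·0.4068/1575 = 1.6165922 × 10^-4.
Sum = 1.9389426 × 10^-4.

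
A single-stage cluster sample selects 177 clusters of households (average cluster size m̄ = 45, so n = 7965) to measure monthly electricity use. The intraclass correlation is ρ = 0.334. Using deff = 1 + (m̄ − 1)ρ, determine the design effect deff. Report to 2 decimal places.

15.70

deff = 1 + (45 − 1)·0.334 = 1 + 14.696 = 15.696.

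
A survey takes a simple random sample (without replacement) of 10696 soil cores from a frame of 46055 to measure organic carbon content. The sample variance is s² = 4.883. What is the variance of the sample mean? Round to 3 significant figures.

Under SRS without replacement, Var(ȳ) = (1 − f)·s²/n with f = n/N = 10696/46055 = 0.23224406.
Var(ȳ) = (1 − 0.23224406)·4.883/10696 = 0.76775594·4.565258 × 10^-4 = 3.505004 × 10^-4.

3.51 × 10^-4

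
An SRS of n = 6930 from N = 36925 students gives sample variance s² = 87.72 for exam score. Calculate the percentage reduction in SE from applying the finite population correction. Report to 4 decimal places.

f = n/N = 6930/36925 = 0.18767773.
SE_no-fpc = √(s²/n) = 0.11250782; SE_fpc = √((1−f)s²/n) = 0.10140208.
Ratio = √(1−f) = 0.90128923. Reduction = 100·(1 − 0.90128923) = 9.8711%.

9.8711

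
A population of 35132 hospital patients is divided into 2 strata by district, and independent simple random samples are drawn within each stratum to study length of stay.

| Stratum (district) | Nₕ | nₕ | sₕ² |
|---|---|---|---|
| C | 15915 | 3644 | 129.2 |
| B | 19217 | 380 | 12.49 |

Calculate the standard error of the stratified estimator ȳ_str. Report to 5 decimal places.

Var(ȳ_str) = Σₕ Wₕ²(1 − fₕ)sₕ²/nₕ with Wₕ = Nₕ/N, N = 35132.
C: Wₕ = 0.45300581; term = 0.45300581²·(1 − 0.22896638)·129.2/3644 = 0.0056100276.
B: Wₕ = 0.54699419; term = 0.54699419²·(1 − 0.01977416)·12.49/380 = 0.0096398532.
Sum = 0.015249881.
SE = √(0.015249881) = 0.12349.

0.12349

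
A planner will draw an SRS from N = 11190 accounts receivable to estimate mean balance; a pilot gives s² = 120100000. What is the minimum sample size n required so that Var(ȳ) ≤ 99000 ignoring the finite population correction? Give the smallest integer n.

Without fpc, n₀ = s²/D = 120100000/99000 = 1213.1313.
Rounding up, n = 1214.

1214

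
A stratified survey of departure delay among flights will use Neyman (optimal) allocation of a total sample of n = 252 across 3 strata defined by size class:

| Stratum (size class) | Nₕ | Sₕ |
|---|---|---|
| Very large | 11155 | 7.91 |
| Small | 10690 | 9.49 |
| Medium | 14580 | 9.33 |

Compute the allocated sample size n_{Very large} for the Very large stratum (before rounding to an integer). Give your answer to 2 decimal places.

68.27

Neyman allocation: nₕ = n·NₕSₕ / Σⱼ NⱼSⱼ.
Σ NⱼSⱼ = 11155·7.91 + 10690·9.49 + 14580·9.33 = 325715.55.
n_{Very large} = 252·11155·7.91 / 325715.55 = 68.27.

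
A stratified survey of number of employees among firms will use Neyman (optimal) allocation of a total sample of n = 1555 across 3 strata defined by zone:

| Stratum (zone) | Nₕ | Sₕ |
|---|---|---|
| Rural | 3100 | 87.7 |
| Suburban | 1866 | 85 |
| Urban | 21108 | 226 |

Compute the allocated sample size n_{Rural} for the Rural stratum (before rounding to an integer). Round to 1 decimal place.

81.3

Neyman allocation: nₕ = n·NₕSₕ / Σⱼ NⱼSⱼ.
Σ NⱼSⱼ = 3100·87.7 + 1866·85 + 21108·226 = 5.200888 × 10^6.
n_{Rural} = 1555·3100·87.7 / (5.200888 × 10^6) = 81.3.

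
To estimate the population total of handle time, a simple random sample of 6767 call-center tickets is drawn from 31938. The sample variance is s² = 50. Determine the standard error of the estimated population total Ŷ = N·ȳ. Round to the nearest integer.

Var(Ŷ) = N²·Var(ȳ) = N²·(1 − n/N)·s²/n.
f = 6767/31938 = 0.21187927; Var(ȳ) = 0.78812073·50/6767 = 0.0058232654.
Var(Ŷ) = 31938² · 0.0058232654 = 5.9399394 × 10^6.
SE(Ŷ) = √(5.9399394 × 10^6) = 2437.

2437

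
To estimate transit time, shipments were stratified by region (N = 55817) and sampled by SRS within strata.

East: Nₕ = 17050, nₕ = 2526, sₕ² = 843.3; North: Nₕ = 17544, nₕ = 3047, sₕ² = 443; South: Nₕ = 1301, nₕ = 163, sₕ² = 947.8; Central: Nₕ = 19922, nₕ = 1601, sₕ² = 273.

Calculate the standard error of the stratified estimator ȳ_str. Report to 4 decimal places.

0.2473

Var(ȳ_str) = Σₕ Wₕ²(1 − fₕ)sₕ²/nₕ with Wₕ = Nₕ/N, N = 55817.
East: Wₕ = 0.30546249; term = 0.30546249²·(1 − 0.14815249)·843.3/2526 = 0.026535446.
North: Wₕ = 0.31431284; term = 0.31431284²·(1 − 0.17367761)·443/3047 = 0.011868752.
South: Wₕ = 0.02330831; term = 0.02330831²·(1 − 0.12528824)·947.8/163 = 0.0027632214.
Central: Wₕ = 0.35691635; term = 0.35691635²·(1 − 0.08036342)·273/1601 = 0.019976548.
Sum = 0.061143967.
SE = √(0.061143967) = 0.2473.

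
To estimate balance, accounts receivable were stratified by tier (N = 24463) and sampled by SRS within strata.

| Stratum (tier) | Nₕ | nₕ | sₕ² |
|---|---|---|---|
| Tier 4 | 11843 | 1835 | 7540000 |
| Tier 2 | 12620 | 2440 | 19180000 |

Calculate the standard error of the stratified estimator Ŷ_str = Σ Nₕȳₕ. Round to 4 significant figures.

1.223 × 10^6

Var(Ŷ_str) = Σₕ Nₕ²(1 − fₕ)sₕ²/nₕ.
Tier 4: 11843²·(1 − 1835/11843)·7540000/1835 = 4.870172 × 10^11.
Tier 2: 12620²·(1 − 2440/12620)·19180000/2440 = 1.009871 × 10^12.
Sum = 1.4968882 × 10^12.
SE = √(1.4968882 × 10^12) = 1.223 × 10^6.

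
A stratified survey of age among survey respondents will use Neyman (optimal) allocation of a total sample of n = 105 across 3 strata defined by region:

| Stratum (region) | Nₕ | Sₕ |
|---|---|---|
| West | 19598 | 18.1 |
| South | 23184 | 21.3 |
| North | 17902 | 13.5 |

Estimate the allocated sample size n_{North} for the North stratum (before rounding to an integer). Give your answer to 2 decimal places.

23.28

Neyman allocation: nₕ = n·NₕSₕ / Σⱼ NⱼSⱼ.
Σ NⱼSⱼ = 19598·18.1 + 23184·21.3 + 17902·13.5 = 1.09022 × 10^6.
n_{North} = 105·17902·13.5 / (1.09022 × 10^6) = 23.28.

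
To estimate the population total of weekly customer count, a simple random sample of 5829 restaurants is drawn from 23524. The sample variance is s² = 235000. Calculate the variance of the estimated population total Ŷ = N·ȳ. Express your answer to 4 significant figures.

Var(Ŷ) = N²·Var(ȳ) = N²·(1 − n/N)·s²/n.
f = 5829/23524 = 0.24778949; Var(ȳ) = 0.75221051·235000/5829 = 30.325865.
Var(Ŷ) = 23524² · 30.325865 = 1.6781684 × 10^10.

1.678 × 10^10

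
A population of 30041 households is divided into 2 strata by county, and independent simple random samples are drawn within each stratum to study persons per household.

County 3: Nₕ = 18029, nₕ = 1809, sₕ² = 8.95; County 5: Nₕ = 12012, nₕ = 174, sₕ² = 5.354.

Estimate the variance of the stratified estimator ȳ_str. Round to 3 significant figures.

0.00645

Var(ȳ_str) = Σₕ Wₕ²(1 − fₕ)sₕ²/nₕ with Wₕ = Nₕ/N, N = 30041.
County 3: Wₕ = 0.60014647; term = 0.60014647²·(1 − 0.10033834)·8.95/1809 = 0.0016031649.
County 5: Wₕ = 0.39985353; term = 0.39985353²·(1 − 0.01448551)·5.354/174 = 0.0048483505.
Sum = 0.0064515154.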